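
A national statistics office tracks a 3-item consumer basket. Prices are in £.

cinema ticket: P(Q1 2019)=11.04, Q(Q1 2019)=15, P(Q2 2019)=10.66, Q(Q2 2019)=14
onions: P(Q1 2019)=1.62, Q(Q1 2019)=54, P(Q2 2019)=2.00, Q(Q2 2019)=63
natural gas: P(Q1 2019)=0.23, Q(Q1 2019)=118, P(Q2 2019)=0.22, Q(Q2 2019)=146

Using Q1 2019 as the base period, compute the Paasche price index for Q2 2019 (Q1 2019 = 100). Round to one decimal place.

105.9

Paasche price index uses current-period quantities as weights.
ΣP(Q2 2019)·Q(Q2 2019) = 10.66×14 + 2.00×63 + 0.22×146 = 149.24 + 126 + 32.12 = 307.36
ΣP(Q1 2019)·Q(Q2 2019) = 11.04×14 + 1.62×63 + 0.23×146 = 154.56 + 102.06 + 33.58 = 290.2
Index = 307.36 / 290.2 × 100 = 105.9132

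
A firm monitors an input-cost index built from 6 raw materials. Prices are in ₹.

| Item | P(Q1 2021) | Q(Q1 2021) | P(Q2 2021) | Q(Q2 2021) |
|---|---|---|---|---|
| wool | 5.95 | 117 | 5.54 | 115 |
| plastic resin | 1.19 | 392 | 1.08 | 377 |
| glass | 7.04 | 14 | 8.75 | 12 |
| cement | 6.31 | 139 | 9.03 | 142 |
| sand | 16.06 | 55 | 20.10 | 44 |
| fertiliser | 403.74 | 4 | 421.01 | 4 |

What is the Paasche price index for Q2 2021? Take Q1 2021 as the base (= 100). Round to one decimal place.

Paasche price index uses current-period quantities as weights.
ΣP(Q2 2021)·Q(Q2 2021) = 5.54×115 + 1.08×377 + 8.75×12 + 9.03×142 + 20.10×44 + 421.01×4 = 637.1 + 407.16 + 105 + 1282.26 + 884.4 + 1684.04 = 4999.96
ΣP(Q1 2021)·Q(Q2 2021) = 5.95×115 + 1.19×377 + 7.04×12 + 6.31×142 + 16.06×44 + 403.74×4 = 684.25 + 448.63 + 84.48 + 896.02 + 706.64 + 1614.96 = 4434.98
Index = 4999.96 / 4434.98 × 100 = 112.7392

112.7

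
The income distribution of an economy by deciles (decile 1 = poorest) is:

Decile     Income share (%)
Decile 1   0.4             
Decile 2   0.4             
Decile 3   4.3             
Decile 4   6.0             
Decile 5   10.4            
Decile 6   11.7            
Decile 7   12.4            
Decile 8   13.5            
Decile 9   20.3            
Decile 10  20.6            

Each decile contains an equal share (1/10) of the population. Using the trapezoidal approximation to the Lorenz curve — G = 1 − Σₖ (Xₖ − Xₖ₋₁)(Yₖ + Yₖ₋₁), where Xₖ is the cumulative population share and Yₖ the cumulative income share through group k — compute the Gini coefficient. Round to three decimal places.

0.388

Cumulative income shares Yₖ: 0.0040, 0.0080, 0.0510, 0.1110, 0.2150, 0.3320, 0.4560, 0.5910, 0.7940, 1.0000
Σ (Xₖ−Xₖ₋₁)(Yₖ+Yₖ₋₁) = (1/10)(0.0040+0.0000) + (1/10)(0.0080+0.0040) + (1/10)(0.0510+0.0080) + (1/10)(0.1110+0.0510) + (1/10)(0.2150+0.1110) + (1/10)(0.3320+0.2150) + (1/10)(0.4560+0.3320) + (1/10)(0.5910+0.4560) + (1/10)(0.7940+0.5910) + (1/10)(1.0000+0.7940)
  = 0.0004 + 0.0012 + 0.0059 + 0.0162 + 0.0326 + 0.0547 + 0.0788 + 0.1047 + 0.1385 + 0.1794 = 0.6124
G = 1 − 0.6124 = 0.3876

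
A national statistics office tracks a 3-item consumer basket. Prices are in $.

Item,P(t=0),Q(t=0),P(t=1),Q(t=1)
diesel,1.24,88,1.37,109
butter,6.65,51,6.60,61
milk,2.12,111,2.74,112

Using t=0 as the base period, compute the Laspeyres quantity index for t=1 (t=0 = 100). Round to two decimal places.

Laspeyres quantity index uses base-period prices as weights.
ΣP(t=0)·Q(t=1) = 1.24×109 + 6.65×61 + 2.12×112 = 135.16 + 405.65 + 237.44 = 778.25
ΣP(t=0)·Q(t=0) = 1.24×88 + 6.65×51 + 2.12×111 = 109.12 + 339.15 + 235.32 = 683.59
Index = 778.25 / 683.59 × 100 = 113.8475

113.85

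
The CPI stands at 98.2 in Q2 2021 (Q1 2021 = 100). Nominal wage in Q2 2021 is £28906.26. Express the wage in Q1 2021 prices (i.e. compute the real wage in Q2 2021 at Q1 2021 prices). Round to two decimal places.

Real = Nominal ÷ (Index/100) = 28906.26 ÷ (98.2/100)
     = 28906.26 ÷ 0.982 = 29436.1100

29436.11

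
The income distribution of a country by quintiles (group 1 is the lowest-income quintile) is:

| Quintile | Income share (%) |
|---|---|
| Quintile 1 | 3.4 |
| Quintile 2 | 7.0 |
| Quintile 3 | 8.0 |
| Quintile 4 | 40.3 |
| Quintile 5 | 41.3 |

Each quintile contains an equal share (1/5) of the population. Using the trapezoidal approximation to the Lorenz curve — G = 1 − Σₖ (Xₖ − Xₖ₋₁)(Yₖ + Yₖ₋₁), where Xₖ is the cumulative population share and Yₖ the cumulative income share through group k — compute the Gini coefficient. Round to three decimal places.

Cumulative income shares Yₖ: 0.0340, 0.1040, 0.1840, 0.5870, 1.0000
Σ (Xₖ−Xₖ₋₁)(Yₖ+Yₖ₋₁) = (1/5)(0.0340+0.0000) + (1/5)(0.1040+0.0340) + (1/5)(0.1840+0.1040) + (1/5)(0.5870+0.1840) + (1/5)(1.0000+0.5870)
  = 0.0068 + 0.0276 + 0.0576 + 0.1542 + 0.3174 = 0.5636
G = 1 − 0.5636 = 0.4364

0.436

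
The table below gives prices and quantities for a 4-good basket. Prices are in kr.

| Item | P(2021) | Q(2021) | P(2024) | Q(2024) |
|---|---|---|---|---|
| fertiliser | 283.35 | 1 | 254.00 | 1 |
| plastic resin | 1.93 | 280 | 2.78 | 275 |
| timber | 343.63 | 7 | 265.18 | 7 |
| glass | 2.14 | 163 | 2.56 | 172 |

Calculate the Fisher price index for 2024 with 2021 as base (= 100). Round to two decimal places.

Laspeyres component (base-period weights):
ΣP(2024)Q(2021) = 254.00×1 + 2.78×280 + 265.18×7 + 2.56×163 = 254 + 778.4 + 1856.26 + 417.28 = 3305.94
ΣP(2021)Q(2021) = 283.35×1 + 1.93×280 + 343.63×7 + 2.14×163 = 283.35 + 540.4 + 2405.41 + 348.82 = 3577.98
L = 3305.94 / 3577.98 × 100 = 92.3968
Paasche component (current-period weights):
ΣP(2024)Q(2024) = 254.00×1 + 2.78×275 + 265.18×7 + 2.56×172 = 254 + 764.5 + 1856.26 + 440.32 = 3315.08
ΣP(2021)Q(2024) = 283.35×1 + 1.93×275 + 343.63×7 + 2.14×172 = 283.35 + 530.75 + 2405.41 + 368.08 = 3587.59
P = 3315.08 / 3587.59 × 100 = 92.4041
Fisher = √(L × P) = √(92.3968 × 92.4041) = 92.4005

92.40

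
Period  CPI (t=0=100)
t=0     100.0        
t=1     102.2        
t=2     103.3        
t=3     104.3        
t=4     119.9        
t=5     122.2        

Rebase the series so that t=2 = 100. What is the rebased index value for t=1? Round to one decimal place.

Rebased(t=1) = 102.2 / 103.3 × 100 = 98.9351

98.9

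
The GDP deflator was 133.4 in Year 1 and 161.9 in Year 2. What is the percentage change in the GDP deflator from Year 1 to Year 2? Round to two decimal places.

21.36%

Change = (161.9 − 133.4) / 133.4 × 100
       = 28.5 / 133.4 × 100 = 21.3643%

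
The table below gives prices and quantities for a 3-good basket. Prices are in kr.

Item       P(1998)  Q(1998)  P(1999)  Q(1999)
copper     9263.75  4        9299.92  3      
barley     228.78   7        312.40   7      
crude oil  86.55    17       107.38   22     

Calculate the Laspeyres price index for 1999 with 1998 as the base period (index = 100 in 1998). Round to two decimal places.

Laspeyres price index uses base-period quantities as weights.
ΣP(1999)·Q(1998) = 9299.92×4 + 312.40×7 + 107.38×17 = 37199.68 + 2186.8 + 1825.46 = 41211.94
ΣP(1998)·Q(1998) = 9263.75×4 + 228.78×7 + 86.55×17 = 37055 + 1601.46 + 1471.35 = 40127.81
Index = 41211.94 / 40127.81 × 100 = 102.7017

102.70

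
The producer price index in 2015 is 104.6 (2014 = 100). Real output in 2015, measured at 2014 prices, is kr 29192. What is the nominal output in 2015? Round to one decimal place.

30534.8

Nominal = Real × (Index/100) = 29192 × (104.6/100)
        = 29192 × 1.046 = 30534.8320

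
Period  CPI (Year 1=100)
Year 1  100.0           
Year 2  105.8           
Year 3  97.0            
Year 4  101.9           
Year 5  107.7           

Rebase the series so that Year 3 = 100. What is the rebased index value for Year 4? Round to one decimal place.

105.1

Rebased(Year 4) = 101.9 / 97.0 × 100 = 105.0515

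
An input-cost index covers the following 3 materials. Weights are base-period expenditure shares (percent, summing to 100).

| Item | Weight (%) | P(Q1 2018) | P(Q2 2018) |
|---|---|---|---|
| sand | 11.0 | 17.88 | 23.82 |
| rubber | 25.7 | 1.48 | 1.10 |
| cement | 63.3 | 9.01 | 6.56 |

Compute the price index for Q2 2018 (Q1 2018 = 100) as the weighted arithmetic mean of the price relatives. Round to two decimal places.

79.84

sand: 11.0 × (23.82/17.88) = 11.0 × 1.332215 = 14.6544
rubber: 25.7 × (1.10/1.48) = 25.7 × 0.743243 = 19.1014
cement: 63.3 × (6.56/9.01) = 63.3 × 0.728080 = 46.0875
Index = Σ wᵢ·(p₁ᵢ/p₀ᵢ) = 14.6544 + 19.1014 + 46.0875 = 79.8432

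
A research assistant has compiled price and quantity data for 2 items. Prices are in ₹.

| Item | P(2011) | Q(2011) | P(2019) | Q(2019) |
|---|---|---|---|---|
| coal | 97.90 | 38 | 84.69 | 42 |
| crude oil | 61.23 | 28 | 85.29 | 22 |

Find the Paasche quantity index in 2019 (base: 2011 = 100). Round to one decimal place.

Paasche quantity index uses current-period prices as weights.
ΣP(2019)·Q(2019) = 84.69×42 + 85.29×22 = 3556.98 + 1876.38 = 5433.36
ΣP(2019)·Q(2011) = 84.69×38 + 85.29×28 = 3218.22 + 2388.12 = 5606.34
Index = 5433.36 / 5606.34 × 100 = 96.9146

96.9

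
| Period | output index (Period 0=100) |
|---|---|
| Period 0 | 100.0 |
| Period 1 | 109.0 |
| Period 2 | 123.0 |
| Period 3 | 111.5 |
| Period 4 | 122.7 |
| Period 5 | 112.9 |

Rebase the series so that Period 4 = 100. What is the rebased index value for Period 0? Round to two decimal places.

Rebased(Period 0) = 100.0 / 122.7 × 100 = 81.4996

81.50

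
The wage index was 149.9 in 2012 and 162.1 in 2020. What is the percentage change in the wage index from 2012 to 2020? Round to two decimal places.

Change = (162.1 − 149.9) / 149.9 × 100
       = 12.2 / 149.9 × 100 = 8.1388%

8.14%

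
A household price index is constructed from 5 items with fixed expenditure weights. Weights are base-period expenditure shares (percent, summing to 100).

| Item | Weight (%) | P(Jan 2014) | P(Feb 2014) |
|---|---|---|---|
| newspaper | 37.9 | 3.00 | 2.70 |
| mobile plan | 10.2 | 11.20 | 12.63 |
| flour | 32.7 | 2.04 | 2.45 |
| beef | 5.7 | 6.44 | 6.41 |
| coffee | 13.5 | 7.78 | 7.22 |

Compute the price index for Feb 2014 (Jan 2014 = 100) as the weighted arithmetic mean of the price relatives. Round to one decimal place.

newspaper: 37.9 × (2.70/3.00) = 37.9 × 0.900000 = 34.1100
mobile plan: 10.2 × (12.63/11.20) = 10.2 × 1.127679 = 11.5023
flour: 32.7 × (2.45/2.04) = 32.7 × 1.200980 = 39.2721
beef: 5.7 × (6.41/6.44) = 5.7 × 0.995342 = 5.6734
coffee: 13.5 × (7.22/7.78) = 13.5 × 0.928021 = 12.5283
Index = Σ wᵢ·(p₁ᵢ/p₀ᵢ) = 34.1100 + 11.5023 + 39.2721 + 5.6734 + 12.5283 = 103.0861

103.1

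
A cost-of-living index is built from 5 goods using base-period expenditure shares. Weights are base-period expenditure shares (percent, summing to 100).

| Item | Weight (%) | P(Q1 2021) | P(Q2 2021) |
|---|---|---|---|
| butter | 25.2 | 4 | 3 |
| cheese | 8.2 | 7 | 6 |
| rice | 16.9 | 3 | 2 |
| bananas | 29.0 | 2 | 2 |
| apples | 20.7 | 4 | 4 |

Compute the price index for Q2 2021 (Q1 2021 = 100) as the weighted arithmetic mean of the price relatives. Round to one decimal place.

butter: 25.2 × (3/4) = 25.2 × 0.750000 = 18.9000
cheese: 8.2 × (6/7) = 8.2 × 0.857143 = 7.0286
rice: 16.9 × (2/3) = 16.9 × 0.666667 = 11.2667
bananas: 29.0 × (2/2) = 29.0 × 1.000000 = 29.0000
apples: 20.7 × (4/4) = 20.7 × 1.000000 = 20.7000
Index = Σ wᵢ·(p₁ᵢ/p₀ᵢ) = 18.9000 + 7.0286 + 11.2667 + 29.0000 + 20.7000 = 86.8952

86.9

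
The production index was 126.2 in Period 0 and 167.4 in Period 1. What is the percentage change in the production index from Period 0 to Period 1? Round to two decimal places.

32.65%

Change = (167.4 − 126.2) / 126.2 × 100
       = 41.2 / 126.2 × 100 = 32.6466%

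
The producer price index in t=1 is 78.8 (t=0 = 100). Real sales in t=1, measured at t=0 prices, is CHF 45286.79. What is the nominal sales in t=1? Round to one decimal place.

Nominal = Real × (Index/100) = 45286.79 × (78.8/100)
        = 45286.79 × 0.788 = 35685.9905

35686.0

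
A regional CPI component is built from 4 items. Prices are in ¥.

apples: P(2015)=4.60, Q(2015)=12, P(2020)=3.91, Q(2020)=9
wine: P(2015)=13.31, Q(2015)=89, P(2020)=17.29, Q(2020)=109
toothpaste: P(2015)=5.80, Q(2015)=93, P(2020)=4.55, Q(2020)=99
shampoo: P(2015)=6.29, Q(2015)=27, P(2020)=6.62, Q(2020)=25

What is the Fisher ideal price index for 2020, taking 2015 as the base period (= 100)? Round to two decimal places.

113.14

Laspeyres component (base-period weights):
ΣP(2020)Q(2015) = 3.91×12 + 17.29×89 + 4.55×93 + 6.62×27 = 46.92 + 1538.81 + 423.15 + 178.74 = 2187.62
ΣP(2015)Q(2015) = 4.60×12 + 13.31×89 + 5.80×93 + 6.29×27 = 55.2 + 1184.59 + 539.4 + 169.83 = 1949.02
L = 2187.62 / 1949.02 × 100 = 112.2420
Paasche component (current-period weights):
ΣP(2020)Q(2020) = 3.91×9 + 17.29×109 + 4.55×99 + 6.62×25 = 35.19 + 1884.61 + 450.45 + 165.5 = 2535.75
ΣP(2015)Q(2020) = 4.60×9 + 13.31×109 + 5.80×99 + 6.29×25 = 41.4 + 1450.79 + 574.2 + 157.25 = 2223.64
P = 2535.75 / 2223.64 × 100 = 114.0360
Fisher = √(L × P) = √(112.2420 × 114.0360) = 113.1355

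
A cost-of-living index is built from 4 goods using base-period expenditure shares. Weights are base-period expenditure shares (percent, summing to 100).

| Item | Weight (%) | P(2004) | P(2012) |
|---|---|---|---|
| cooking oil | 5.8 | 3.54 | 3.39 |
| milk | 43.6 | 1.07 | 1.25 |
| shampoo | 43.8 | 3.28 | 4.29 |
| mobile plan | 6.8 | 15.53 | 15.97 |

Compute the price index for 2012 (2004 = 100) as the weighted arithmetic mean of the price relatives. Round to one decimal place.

cooking oil: 5.8 × (3.39/3.54) = 5.8 × 0.957627 = 5.5542
milk: 43.6 × (1.25/1.07) = 43.6 × 1.168224 = 50.9346
shampoo: 43.8 × (4.29/3.28) = 43.8 × 1.307927 = 57.2872
mobile plan: 6.8 × (15.97/15.53) = 6.8 × 1.028332 = 6.9927
Index = Σ wᵢ·(p₁ᵢ/p₀ᵢ) = 5.5542 + 50.9346 + 57.2872 + 6.9927 = 120.7687

120.8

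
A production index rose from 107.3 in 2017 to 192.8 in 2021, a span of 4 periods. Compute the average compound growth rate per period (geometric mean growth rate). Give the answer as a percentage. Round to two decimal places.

Growth factor = (192.8/107.3)^(1/4) = (1.796831)^(1/4) = 1.157782
Growth rate = 1.157782 − 1 = 0.157782 = 15.7782%

15.78%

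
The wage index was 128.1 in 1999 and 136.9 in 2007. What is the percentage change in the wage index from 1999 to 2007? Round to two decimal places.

Change = (136.9 − 128.1) / 128.1 × 100
       = 8.8 / 128.1 × 100 = 6.8696%

6.87%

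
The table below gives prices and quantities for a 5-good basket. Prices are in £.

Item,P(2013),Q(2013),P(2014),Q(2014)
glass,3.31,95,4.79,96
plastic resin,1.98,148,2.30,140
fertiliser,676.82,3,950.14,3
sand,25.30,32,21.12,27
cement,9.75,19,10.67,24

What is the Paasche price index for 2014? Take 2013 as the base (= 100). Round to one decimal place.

Paasche price index uses current-period quantities as weights.
ΣP(2014)·Q(2014) = 4.79×96 + 2.30×140 + 950.14×3 + 21.12×27 + 10.67×24 = 459.84 + 322 + 2850.42 + 570.24 + 256.08 = 4458.58
ΣP(2013)·Q(2014) = 3.31×96 + 1.98×140 + 676.82×3 + 25.30×27 + 9.75×24 = 317.76 + 277.2 + 2030.46 + 683.1 + 234 = 3542.52
Index = 4458.58 / 3542.52 × 100 = 125.8590

125.9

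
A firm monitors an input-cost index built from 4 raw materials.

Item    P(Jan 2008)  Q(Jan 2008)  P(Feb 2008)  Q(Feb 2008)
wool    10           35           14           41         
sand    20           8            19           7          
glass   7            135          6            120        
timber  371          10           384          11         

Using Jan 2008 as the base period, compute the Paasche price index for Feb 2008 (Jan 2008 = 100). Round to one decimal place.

103.3

Paasche price index uses current-period quantities as weights.
ΣP(Feb 2008)·Q(Feb 2008) = 14×41 + 19×7 + 6×120 + 384×11 = 574 + 133 + 720 + 4224 = 5651
ΣP(Jan 2008)·Q(Feb 2008) = 10×41 + 20×7 + 7×120 + 371×11 = 410 + 140 + 840 + 4081 = 5471
Index = 5651 / 5471 × 100 = 103.2901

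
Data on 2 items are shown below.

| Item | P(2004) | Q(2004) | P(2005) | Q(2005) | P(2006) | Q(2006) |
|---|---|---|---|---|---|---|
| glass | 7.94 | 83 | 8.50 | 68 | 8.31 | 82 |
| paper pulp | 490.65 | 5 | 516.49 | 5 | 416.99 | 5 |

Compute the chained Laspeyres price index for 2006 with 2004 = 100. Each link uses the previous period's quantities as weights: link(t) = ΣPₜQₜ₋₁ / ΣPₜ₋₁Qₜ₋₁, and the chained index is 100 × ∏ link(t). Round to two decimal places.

Link 2004→2005:
ΣP(2005)Q(2004) = 8.50×83 + 516.49×5 = 705.5 + 2582.45 = 3287.95
ΣP(2004)Q(2004) = 7.94×83 + 490.65×5 = 659.02 + 2453.25 = 3112.27
link = 3287.95/3112.27 = 1.056448
Link 2005→2006:
ΣP(2006)Q(2005) = 8.31×68 + 416.99×5 = 565.08 + 2084.95 = 2650.03
ΣP(2005)Q(2005) = 8.50×68 + 516.49×5 = 578 + 2582.45 = 3160.45
link = 2650.03/3160.45 = 0.838498
Chained index = 100 × 1.056448 × 0.838498 = 88.5829

88.58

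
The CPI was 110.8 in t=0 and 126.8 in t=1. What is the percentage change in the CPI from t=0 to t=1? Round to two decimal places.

Change = (126.8 − 110.8) / 110.8 × 100
       = 16.0 / 110.8 × 100 = 14.4404%

14.44%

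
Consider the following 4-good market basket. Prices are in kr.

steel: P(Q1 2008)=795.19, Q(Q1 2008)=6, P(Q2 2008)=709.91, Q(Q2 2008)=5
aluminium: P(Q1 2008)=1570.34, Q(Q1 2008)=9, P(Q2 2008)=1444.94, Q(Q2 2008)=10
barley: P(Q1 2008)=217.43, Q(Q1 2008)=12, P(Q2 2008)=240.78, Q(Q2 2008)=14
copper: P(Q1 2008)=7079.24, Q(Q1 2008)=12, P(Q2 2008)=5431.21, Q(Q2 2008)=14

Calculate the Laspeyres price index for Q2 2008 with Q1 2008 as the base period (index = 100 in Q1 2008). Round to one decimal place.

Laspeyres price index uses base-period quantities as weights.
ΣP(Q2 2008)·Q(Q1 2008) = 709.91×6 + 1444.94×9 + 240.78×12 + 5431.21×12 = 4259.46 + 13004.46 + 2889.36 + 65174.52 = 85327.8
ΣP(Q1 2008)·Q(Q1 2008) = 795.19×6 + 1570.34×9 + 217.43×12 + 7079.24×12 = 4771.14 + 14133.06 + 2609.16 + 84950.88 = 106464.24
Index = 85327.8 / 106464.24 × 100 = 80.1469

80.1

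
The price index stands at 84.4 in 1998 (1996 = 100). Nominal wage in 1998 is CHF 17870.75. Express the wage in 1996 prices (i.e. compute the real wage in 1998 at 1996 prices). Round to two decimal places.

Real = Nominal ÷ (Index/100) = 17870.75 ÷ (84.4/100)
     = 17870.75 ÷ 0.844 = 21173.8744

21173.87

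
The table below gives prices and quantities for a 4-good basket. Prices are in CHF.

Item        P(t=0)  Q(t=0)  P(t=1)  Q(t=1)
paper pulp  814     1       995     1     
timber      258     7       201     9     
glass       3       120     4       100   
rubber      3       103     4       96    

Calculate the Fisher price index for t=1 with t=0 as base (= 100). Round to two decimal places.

Laspeyres component (base-period weights):
ΣP(t=1)Q(t=0) = 995×1 + 201×7 + 4×120 + 4×103 = 995 + 1407 + 480 + 412 = 3294
ΣP(t=0)Q(t=0) = 814×1 + 258×7 + 3×120 + 3×103 = 814 + 1806 + 360 + 309 = 3289
L = 3294 / 3289 × 100 = 100.1520
Paasche component (current-period weights):
ΣP(t=1)Q(t=1) = 995×1 + 201×9 + 4×100 + 4×96 = 995 + 1809 + 400 + 384 = 3588
ΣP(t=0)Q(t=1) = 814×1 + 258×9 + 3×100 + 3×96 = 814 + 2322 + 300 + 288 = 3724
P = 3588 / 3724 × 100 = 96.3480
Fisher = √(L × P) = √(100.1520 × 96.3480) = 98.2316

98.23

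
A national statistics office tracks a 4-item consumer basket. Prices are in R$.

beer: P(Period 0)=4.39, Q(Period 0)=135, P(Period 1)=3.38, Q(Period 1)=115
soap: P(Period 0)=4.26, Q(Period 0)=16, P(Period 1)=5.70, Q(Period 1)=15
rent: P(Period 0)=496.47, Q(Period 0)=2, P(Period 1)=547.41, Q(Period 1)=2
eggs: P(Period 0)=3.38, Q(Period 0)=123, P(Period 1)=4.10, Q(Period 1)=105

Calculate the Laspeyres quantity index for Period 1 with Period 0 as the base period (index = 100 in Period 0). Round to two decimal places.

92.61

Laspeyres quantity index uses base-period prices as weights.
ΣP(Period 0)·Q(Period 1) = 4.39×115 + 4.26×15 + 496.47×2 + 3.38×105 = 504.85 + 63.9 + 992.94 + 354.9 = 1916.59
ΣP(Period 0)·Q(Period 0) = 4.39×135 + 4.26×16 + 496.47×2 + 3.38×123 = 592.65 + 68.16 + 992.94 + 415.74 = 2069.49
Index = 1916.59 / 2069.49 × 100 = 92.6117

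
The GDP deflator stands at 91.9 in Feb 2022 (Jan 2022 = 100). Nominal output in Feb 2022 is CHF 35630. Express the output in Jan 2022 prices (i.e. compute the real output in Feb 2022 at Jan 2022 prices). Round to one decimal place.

38770.4

Real = Nominal ÷ (Index/100) = 35630 ÷ (91.9/100)
     = 35630 ÷ 0.919 = 38770.4026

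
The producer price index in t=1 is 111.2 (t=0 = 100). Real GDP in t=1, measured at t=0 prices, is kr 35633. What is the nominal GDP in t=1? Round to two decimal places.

Nominal = Real × (Index/100) = 35633 × (111.2/100)
        = 35633 × 1.112 = 39623.8960

39623.90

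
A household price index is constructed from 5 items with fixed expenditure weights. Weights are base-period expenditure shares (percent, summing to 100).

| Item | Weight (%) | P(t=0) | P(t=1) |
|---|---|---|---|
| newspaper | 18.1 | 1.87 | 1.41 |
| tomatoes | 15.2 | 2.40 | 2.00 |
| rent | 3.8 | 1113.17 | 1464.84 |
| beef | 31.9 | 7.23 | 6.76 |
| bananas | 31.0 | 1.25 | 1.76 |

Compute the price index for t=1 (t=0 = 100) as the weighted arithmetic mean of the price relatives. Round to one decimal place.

newspaper: 18.1 × (1.41/1.87) = 18.1 × 0.754011 = 13.6476
tomatoes: 15.2 × (2.00/2.40) = 15.2 × 0.833333 = 12.6667
rent: 3.8 × (1464.84/1113.17) = 3.8 × 1.315918 = 5.0005
beef: 31.9 × (6.76/7.23) = 31.9 × 0.934993 = 29.8263
bananas: 31.0 × (1.76/1.25) = 31.0 × 1.408000 = 43.6480
Index = Σ wᵢ·(p₁ᵢ/p₀ᵢ) = 13.6476 + 12.6667 + 5.0005 + 29.8263 + 43.6480 = 104.7890

104.8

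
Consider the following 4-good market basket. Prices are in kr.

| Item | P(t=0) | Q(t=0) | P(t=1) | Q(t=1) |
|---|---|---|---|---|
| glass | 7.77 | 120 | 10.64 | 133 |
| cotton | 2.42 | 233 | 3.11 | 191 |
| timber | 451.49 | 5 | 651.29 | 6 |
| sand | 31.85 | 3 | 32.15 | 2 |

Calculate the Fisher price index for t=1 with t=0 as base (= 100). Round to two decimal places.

139.61

Laspeyres component (base-period weights):
ΣP(t=1)Q(t=0) = 10.64×120 + 3.11×233 + 651.29×5 + 32.15×3 = 1276.8 + 724.63 + 3256.45 + 96.45 = 5354.33
ΣP(t=0)Q(t=0) = 7.77×120 + 2.42×233 + 451.49×5 + 31.85×3 = 932.4 + 563.86 + 2257.45 + 95.55 = 3849.26
L = 5354.33 / 3849.26 × 100 = 139.1002
Paasche component (current-period weights):
ΣP(t=1)Q(t=1) = 10.64×133 + 3.11×191 + 651.29×6 + 32.15×2 = 1415.12 + 594.01 + 3907.74 + 64.3 = 5981.17
ΣP(t=0)Q(t=1) = 7.77×133 + 2.42×191 + 451.49×6 + 31.85×2 = 1033.41 + 462.22 + 2708.94 + 63.7 = 4268.27
P = 5981.17 / 4268.27 × 100 = 140.1310
Fisher = √(L × P) = √(139.1002 × 140.1310) = 139.6147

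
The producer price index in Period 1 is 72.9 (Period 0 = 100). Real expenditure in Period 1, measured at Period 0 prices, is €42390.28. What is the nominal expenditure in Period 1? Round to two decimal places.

Nominal = Real × (Index/100) = 42390.28 × (72.9/100)
        = 42390.28 × 0.729 = 30902.5141

30902.51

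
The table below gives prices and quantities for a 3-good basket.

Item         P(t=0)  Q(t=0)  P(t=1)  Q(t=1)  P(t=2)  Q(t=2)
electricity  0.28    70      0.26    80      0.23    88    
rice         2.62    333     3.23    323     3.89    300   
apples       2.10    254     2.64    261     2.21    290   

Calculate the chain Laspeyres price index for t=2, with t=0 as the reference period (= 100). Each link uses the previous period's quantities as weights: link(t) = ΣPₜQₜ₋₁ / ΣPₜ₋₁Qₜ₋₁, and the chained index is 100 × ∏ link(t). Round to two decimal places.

Link t=0→t=1:
ΣP(t=1)Q(t=0) = 0.26×70 + 3.23×333 + 2.64×254 = 18.2 + 1075.59 + 670.56 = 1764.35
ΣP(t=0)Q(t=0) = 0.28×70 + 2.62×333 + 2.10×254 = 19.6 + 872.46 + 533.4 = 1425.46
link = 1764.35/1425.46 = 1.237741
Link t=1→t=2:
ΣP(t=2)Q(t=1) = 0.23×80 + 3.89×323 + 2.21×261 = 18.4 + 1256.47 + 576.81 = 1851.68
ΣP(t=1)Q(t=1) = 0.26×80 + 3.23×323 + 2.64×261 = 20.8 + 1043.29 + 689.04 = 1753.13
link = 1851.68/1753.13 = 1.056214
Chained index = 100 × 1.237741 × 1.056214 = 130.7319

130.73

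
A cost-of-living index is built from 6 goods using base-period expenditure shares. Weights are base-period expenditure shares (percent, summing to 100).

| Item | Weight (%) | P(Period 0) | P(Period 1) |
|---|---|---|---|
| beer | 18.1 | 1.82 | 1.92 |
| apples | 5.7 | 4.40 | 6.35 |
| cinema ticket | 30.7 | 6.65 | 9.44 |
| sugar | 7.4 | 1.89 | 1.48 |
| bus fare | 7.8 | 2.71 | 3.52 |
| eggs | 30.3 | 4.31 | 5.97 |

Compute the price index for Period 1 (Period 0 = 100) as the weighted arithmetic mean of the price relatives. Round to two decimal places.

128.80

beer: 18.1 × (1.92/1.82) = 18.1 × 1.054945 = 19.0945
apples: 5.7 × (6.35/4.40) = 5.7 × 1.443182 = 8.2261
cinema ticket: 30.7 × (9.44/6.65) = 30.7 × 1.419549 = 43.5802
sugar: 7.4 × (1.48/1.89) = 7.4 × 0.783069 = 5.7947
bus fare: 7.8 × (3.52/2.71) = 7.8 × 1.298893 = 10.1314
eggs: 30.3 × (5.97/4.31) = 30.3 × 1.385151 = 41.9701
Index = Σ wᵢ·(p₁ᵢ/p₀ᵢ) = 19.0945 + 8.2261 + 43.5802 + 5.7947 + 10.1314 + 41.9701 = 128.7969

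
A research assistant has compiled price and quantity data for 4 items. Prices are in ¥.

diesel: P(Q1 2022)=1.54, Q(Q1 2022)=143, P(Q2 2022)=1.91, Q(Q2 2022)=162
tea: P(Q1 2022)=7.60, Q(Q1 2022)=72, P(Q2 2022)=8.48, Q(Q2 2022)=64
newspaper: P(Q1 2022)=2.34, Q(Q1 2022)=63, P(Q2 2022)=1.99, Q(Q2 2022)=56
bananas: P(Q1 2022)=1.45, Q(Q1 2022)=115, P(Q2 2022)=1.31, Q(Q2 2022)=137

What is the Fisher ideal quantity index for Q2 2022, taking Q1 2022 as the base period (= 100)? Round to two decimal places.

Laspeyres component (base-period weights):
ΣP(Q1 2022)Q(Q2 2022) = 1.54×162 + 7.60×64 + 2.34×56 + 1.45×137 = 249.48 + 486.4 + 131.04 + 198.65 = 1065.57
ΣP(Q1 2022)Q(Q1 2022) = 1.54×143 + 7.60×72 + 2.34×63 + 1.45×115 = 220.22 + 547.2 + 147.42 + 166.75 = 1081.59
L = 1065.57 / 1081.59 × 100 = 98.5188
Paasche component (current-period weights):
ΣP(Q2 2022)Q(Q2 2022) = 1.91×162 + 8.48×64 + 1.99×56 + 1.31×137 = 309.42 + 542.72 + 111.44 + 179.47 = 1143.05
ΣP(Q2 2022)Q(Q1 2022) = 1.91×143 + 8.48×72 + 1.99×63 + 1.31×115 = 273.13 + 610.56 + 125.37 + 150.65 = 1159.71
P = 1143.05 / 1159.71 × 100 = 98.5634
Fisher = √(L × P) = √(98.5188 × 98.5634) = 98.5411

98.54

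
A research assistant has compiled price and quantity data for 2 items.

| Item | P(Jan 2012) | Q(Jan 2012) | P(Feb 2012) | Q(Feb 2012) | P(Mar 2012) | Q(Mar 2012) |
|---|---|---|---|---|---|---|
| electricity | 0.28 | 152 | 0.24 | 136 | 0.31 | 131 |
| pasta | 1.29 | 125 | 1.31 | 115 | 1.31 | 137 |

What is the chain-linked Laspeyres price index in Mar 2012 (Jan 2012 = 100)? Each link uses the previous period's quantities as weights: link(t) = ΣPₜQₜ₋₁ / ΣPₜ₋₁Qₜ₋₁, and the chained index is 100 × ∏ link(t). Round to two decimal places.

103.35

Link Jan 2012→Feb 2012:
ΣP(Feb 2012)Q(Jan 2012) = 0.24×152 + 1.31×125 = 36.48 + 163.75 = 200.23
ΣP(Jan 2012)Q(Jan 2012) = 0.28×152 + 1.29×125 = 42.56 + 161.25 = 203.81
link = 200.23/203.81 = 0.982435
Link Feb 2012→Mar 2012:
ΣP(Mar 2012)Q(Feb 2012) = 0.31×136 + 1.31×115 = 42.16 + 150.65 = 192.81
ΣP(Feb 2012)Q(Feb 2012) = 0.24×136 + 1.31×115 = 32.64 + 150.65 = 183.29
link = 192.81/183.29 = 1.051940
Chained index = 100 × 0.982435 × 1.051940 = 103.3462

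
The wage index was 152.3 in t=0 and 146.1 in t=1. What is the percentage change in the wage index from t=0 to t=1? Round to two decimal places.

Change = (146.1 − 152.3) / 152.3 × 100
       = -6.2 / 152.3 × 100 = -4.0709%

-4.07%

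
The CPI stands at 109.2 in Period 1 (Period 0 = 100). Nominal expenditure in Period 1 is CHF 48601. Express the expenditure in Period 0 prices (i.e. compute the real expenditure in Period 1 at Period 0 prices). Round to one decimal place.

44506.4

Real = Nominal ÷ (Index/100) = 48601 ÷ (109.2/100)
     = 48601 ÷ 1.092 = 44506.4103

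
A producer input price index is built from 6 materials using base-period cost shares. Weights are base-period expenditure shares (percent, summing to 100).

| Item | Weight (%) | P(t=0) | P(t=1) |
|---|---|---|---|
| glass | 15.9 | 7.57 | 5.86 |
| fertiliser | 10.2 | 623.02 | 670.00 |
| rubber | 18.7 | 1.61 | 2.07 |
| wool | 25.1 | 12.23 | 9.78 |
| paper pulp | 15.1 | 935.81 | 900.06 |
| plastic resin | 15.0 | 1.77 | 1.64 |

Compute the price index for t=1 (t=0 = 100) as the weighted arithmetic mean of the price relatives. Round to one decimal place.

glass: 15.9 × (5.86/7.57) = 15.9 × 0.774108 = 12.3083
fertiliser: 10.2 × (670.00/623.02) = 10.2 × 1.075407 = 10.9692
rubber: 18.7 × (2.07/1.61) = 18.7 × 1.285714 = 24.0429
wool: 25.1 × (9.78/12.23) = 25.1 × 0.799673 = 20.0718
paper pulp: 15.1 × (900.06/935.81) = 15.1 × 0.961798 = 14.5231
plastic resin: 15.0 × (1.64/1.77) = 15.0 × 0.926554 = 13.8983
Index = Σ wᵢ·(p₁ᵢ/p₀ᵢ) = 12.3083 + 10.9692 + 24.0429 + 20.0718 + 14.5231 + 13.8983 = 95.8136

95.8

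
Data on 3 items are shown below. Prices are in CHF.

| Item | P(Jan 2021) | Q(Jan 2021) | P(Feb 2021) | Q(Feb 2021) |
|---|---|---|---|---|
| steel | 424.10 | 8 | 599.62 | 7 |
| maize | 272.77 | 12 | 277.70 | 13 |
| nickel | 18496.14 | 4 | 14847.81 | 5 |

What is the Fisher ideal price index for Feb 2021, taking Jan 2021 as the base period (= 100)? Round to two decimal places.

Laspeyres component (base-period weights):
ΣP(Feb 2021)Q(Jan 2021) = 599.62×8 + 277.70×12 + 14847.81×4 = 4796.96 + 3332.4 + 59391.24 = 67520.6
ΣP(Jan 2021)Q(Jan 2021) = 424.10×8 + 272.77×12 + 18496.14×4 = 3392.8 + 3273.24 + 73984.56 = 80650.6
L = 67520.6 / 80650.6 × 100 = 83.7199
Paasche component (current-period weights):
ΣP(Feb 2021)Q(Feb 2021) = 599.62×7 + 277.70×13 + 14847.81×5 = 4197.34 + 3610.1 + 74239.05 = 82046.49
ΣP(Jan 2021)Q(Feb 2021) = 424.10×7 + 272.77×13 + 18496.14×5 = 2968.7 + 3546.01 + 92480.7 = 98995.41
P = 82046.49 / 98995.41 × 100 = 82.8791
Fisher = √(L × P) = √(83.7199 × 82.8791) = 83.2984

83.30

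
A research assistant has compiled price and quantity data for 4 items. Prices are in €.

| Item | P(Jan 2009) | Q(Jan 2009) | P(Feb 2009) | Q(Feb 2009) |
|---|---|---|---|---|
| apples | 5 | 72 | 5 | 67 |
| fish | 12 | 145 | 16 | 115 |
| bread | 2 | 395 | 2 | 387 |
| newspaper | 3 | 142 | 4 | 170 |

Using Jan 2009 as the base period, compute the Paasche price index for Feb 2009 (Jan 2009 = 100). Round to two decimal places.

Paasche price index uses current-period quantities as weights.
ΣP(Feb 2009)·Q(Feb 2009) = 5×67 + 16×115 + 2×387 + 4×170 = 335 + 1840 + 774 + 680 = 3629
ΣP(Jan 2009)·Q(Feb 2009) = 5×67 + 12×115 + 2×387 + 3×170 = 335 + 1380 + 774 + 510 = 2999
Index = 3629 / 2999 × 100 = 121.0070

121.01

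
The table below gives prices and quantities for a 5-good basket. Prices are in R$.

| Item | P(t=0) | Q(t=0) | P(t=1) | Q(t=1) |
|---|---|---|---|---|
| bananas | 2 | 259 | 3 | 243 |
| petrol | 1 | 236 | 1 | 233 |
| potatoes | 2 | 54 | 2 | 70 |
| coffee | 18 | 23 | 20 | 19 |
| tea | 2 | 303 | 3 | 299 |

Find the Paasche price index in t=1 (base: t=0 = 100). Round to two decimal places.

Paasche price index uses current-period quantities as weights.
ΣP(t=1)·Q(t=1) = 3×243 + 1×233 + 2×70 + 20×19 + 3×299 = 729 + 233 + 140 + 380 + 897 = 2379
ΣP(t=0)·Q(t=1) = 2×243 + 1×233 + 2×70 + 18×19 + 2×299 = 486 + 233 + 140 + 342 + 598 = 1799
Index = 2379 / 1799 × 100 = 132.2401

132.24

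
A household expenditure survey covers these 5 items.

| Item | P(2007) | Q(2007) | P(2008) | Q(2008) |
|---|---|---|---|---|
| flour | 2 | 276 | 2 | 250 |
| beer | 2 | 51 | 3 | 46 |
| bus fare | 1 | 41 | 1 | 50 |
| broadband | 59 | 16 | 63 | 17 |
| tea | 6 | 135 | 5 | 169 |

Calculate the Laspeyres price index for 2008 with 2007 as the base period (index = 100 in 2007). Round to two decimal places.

Laspeyres price index uses base-period quantities as weights.
ΣP(2008)·Q(2007) = 2×276 + 3×51 + 1×41 + 63×16 + 5×135 = 552 + 153 + 41 + 1008 + 675 = 2429
ΣP(2007)·Q(2007) = 2×276 + 2×51 + 1×41 + 59×16 + 6×135 = 552 + 102 + 41 + 944 + 810 = 2449
Index = 2429 / 2449 × 100 = 99.1833

99.18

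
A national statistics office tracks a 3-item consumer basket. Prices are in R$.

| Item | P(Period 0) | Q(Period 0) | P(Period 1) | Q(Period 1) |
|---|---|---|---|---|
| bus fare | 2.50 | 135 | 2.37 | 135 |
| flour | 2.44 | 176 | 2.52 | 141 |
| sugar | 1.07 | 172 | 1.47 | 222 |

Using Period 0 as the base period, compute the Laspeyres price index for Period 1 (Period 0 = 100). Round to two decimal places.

106.87

Laspeyres price index uses base-period quantities as weights.
ΣP(Period 1)·Q(Period 0) = 2.37×135 + 2.52×176 + 1.47×172 = 319.95 + 443.52 + 252.84 = 1016.31
ΣP(Period 0)·Q(Period 0) = 2.50×135 + 2.44×176 + 1.07×172 = 337.5 + 429.44 + 184.04 = 950.98
Index = 1016.31 / 950.98 × 100 = 106.8698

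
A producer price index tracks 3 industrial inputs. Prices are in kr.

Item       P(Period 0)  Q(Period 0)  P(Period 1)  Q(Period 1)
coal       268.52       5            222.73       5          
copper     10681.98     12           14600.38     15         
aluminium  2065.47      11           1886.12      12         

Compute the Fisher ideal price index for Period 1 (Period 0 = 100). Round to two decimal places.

Laspeyres component (base-period weights):
ΣP(Period 1)Q(Period 0) = 222.73×5 + 14600.38×12 + 1886.12×11 = 1113.65 + 175204.56 + 20747.32 = 197065.53
ΣP(Period 0)Q(Period 0) = 268.52×5 + 10681.98×12 + 2065.47×11 = 1342.6 + 128183.76 + 22720.17 = 152246.53
L = 197065.53 / 152246.53 × 100 = 129.4384
Paasche component (current-period weights):
ΣP(Period 1)Q(Period 1) = 222.73×5 + 14600.38×15 + 1886.12×12 = 1113.65 + 219005.7 + 22633.44 = 242752.79
ΣP(Period 0)Q(Period 1) = 268.52×5 + 10681.98×15 + 2065.47×12 = 1342.6 + 160229.7 + 24785.64 = 186357.94
P = 242752.79 / 186357.94 × 100 = 130.2616
Fisher = √(L × P) = √(129.4384 × 130.2616) = 129.8494

129.85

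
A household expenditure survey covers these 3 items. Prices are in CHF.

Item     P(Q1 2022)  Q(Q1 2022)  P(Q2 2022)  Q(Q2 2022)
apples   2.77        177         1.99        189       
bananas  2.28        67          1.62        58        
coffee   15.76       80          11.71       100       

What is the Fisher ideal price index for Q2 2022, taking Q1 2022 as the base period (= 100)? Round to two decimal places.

Laspeyres component (base-period weights):
ΣP(Q2 2022)Q(Q1 2022) = 1.99×177 + 1.62×67 + 11.71×80 = 352.23 + 108.54 + 936.8 = 1397.57
ΣP(Q1 2022)Q(Q1 2022) = 2.77×177 + 2.28×67 + 15.76×80 = 490.29 + 152.76 + 1260.8 = 1903.85
L = 1397.57 / 1903.85 × 100 = 73.4076
Paasche component (current-period weights):
ΣP(Q2 2022)Q(Q2 2022) = 1.99×189 + 1.62×58 + 11.71×100 = 376.11 + 93.96 + 1171 = 1641.07
ΣP(Q1 2022)Q(Q2 2022) = 2.77×189 + 2.28×58 + 15.76×100 = 523.53 + 132.24 + 1576 = 2231.77
P = 1641.07 / 2231.77 × 100 = 73.5322
Fisher = √(L × P) = √(73.4076 × 73.5322) = 73.4699

73.47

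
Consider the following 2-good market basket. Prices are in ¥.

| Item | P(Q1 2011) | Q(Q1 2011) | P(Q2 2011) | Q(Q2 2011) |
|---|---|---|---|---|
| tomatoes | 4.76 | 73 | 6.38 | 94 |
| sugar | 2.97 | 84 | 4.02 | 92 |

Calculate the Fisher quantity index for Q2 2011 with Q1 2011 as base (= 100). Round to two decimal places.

Laspeyres component (base-period weights):
ΣP(Q1 2011)Q(Q2 2011) = 4.76×94 + 2.97×92 = 447.44 + 273.24 = 720.68
ΣP(Q1 2011)Q(Q1 2011) = 4.76×73 + 2.97×84 = 347.48 + 249.48 = 596.96
L = 720.68 / 596.96 × 100 = 120.7250
Paasche component (current-period weights):
ΣP(Q2 2011)Q(Q2 2011) = 6.38×94 + 4.02×92 = 599.72 + 369.84 = 969.56
ΣP(Q2 2011)Q(Q1 2011) = 6.38×73 + 4.02×84 = 465.74 + 337.68 = 803.42
P = 969.56 / 803.42 × 100 = 120.6791
Fisher = √(L × P) = √(120.7250 × 120.6791) = 120.7020

120.70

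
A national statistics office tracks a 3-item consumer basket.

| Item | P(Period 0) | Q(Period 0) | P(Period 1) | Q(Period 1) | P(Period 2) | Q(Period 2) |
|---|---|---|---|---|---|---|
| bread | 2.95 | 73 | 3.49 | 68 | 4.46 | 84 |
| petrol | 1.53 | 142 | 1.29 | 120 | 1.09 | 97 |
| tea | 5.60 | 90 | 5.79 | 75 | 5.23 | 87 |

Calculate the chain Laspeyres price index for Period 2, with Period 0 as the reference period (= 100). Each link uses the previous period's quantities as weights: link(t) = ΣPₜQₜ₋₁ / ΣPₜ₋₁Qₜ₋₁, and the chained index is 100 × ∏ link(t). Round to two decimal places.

102.39

Link Period 0→Period 1:
ΣP(Period 1)Q(Period 0) = 3.49×73 + 1.29×142 + 5.79×90 = 254.77 + 183.18 + 521.1 = 959.05
ΣP(Period 0)Q(Period 0) = 2.95×73 + 1.53×142 + 5.60×90 = 215.35 + 217.26 + 504 = 936.61
link = 959.05/936.61 = 1.023959
Link Period 1→Period 2:
ΣP(Period 2)Q(Period 1) = 4.46×68 + 1.09×120 + 5.23×75 = 303.28 + 130.8 + 392.25 = 826.33
ΣP(Period 1)Q(Period 1) = 3.49×68 + 1.29×120 + 5.79×75 = 237.32 + 154.8 + 434.25 = 826.37
link = 826.33/826.37 = 0.999952
Chained index = 100 × 1.023959 × 0.999952 = 102.3909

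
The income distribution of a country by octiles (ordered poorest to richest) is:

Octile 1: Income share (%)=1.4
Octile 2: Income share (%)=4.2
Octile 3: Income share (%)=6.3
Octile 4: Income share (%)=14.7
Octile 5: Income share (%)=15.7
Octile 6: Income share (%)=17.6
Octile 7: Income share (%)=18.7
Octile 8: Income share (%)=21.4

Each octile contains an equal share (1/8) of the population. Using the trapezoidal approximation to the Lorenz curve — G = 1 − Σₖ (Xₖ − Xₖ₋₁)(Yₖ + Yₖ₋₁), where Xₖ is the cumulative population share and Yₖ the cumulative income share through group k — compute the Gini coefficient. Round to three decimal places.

Cumulative income shares Yₖ: 0.0140, 0.0560, 0.1190, 0.2660, 0.4230, 0.5990, 0.7860, 1.0000
Σ (Xₖ−Xₖ₋₁)(Yₖ+Yₖ₋₁) = (1/8)(0.0140+0.0000) + (1/8)(0.0560+0.0140) + (1/8)(0.1190+0.0560) + (1/8)(0.2660+0.1190) + (1/8)(0.4230+0.2660) + (1/8)(0.5990+0.4230) + (1/8)(0.7860+0.5990) + (1/8)(1.0000+0.7860)
  = 0.0017 + 0.0088 + 0.0219 + 0.0481 + 0.0861 + 0.1278 + 0.1731 + 0.2233 = 0.6908
G = 1 − 0.6908 = 0.3092

0.309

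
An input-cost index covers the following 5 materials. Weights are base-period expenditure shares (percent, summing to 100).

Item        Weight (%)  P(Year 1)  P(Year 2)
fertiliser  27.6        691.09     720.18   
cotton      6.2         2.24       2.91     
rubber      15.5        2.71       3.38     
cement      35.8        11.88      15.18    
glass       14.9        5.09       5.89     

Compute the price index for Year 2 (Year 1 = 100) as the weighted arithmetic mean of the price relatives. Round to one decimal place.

fertiliser: 27.6 × (720.18/691.09) = 27.6 × 1.042093 = 28.7618
cotton: 6.2 × (2.91/2.24) = 6.2 × 1.299107 = 8.0545
rubber: 15.5 × (3.38/2.71) = 15.5 × 1.247232 = 19.3321
cement: 35.8 × (15.18/11.88) = 35.8 × 1.277778 = 45.7444
glass: 14.9 × (5.89/5.09) = 14.9 × 1.157171 = 17.2418
Index = Σ wᵢ·(p₁ᵢ/p₀ᵢ) = 28.7618 + 8.0545 + 19.3321 + 45.7444 + 17.2418 = 119.1346

119.1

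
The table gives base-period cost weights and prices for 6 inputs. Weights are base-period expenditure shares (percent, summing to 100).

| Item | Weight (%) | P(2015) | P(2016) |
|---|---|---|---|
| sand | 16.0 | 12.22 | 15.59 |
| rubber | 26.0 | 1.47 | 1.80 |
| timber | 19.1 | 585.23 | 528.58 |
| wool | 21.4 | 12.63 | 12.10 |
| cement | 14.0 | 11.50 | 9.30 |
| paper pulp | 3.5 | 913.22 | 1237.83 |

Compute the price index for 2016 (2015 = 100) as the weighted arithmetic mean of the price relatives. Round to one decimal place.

106.1

sand: 16.0 × (15.59/12.22) = 16.0 × 1.275777 = 20.4124
rubber: 26.0 × (1.80/1.47) = 26.0 × 1.224490 = 31.8367
timber: 19.1 × (528.58/585.23) = 19.1 × 0.903200 = 17.2511
wool: 21.4 × (12.10/12.63) = 21.4 × 0.958036 = 20.5020
cement: 14.0 × (9.30/11.50) = 14.0 × 0.808696 = 11.3217
paper pulp: 3.5 × (1237.83/913.22) = 3.5 × 1.355457 = 4.7441
Index = Σ wᵢ·(p₁ᵢ/p₀ᵢ) = 20.4124 + 31.8367 + 17.2511 + 20.5020 + 11.3217 + 4.7441 = 106.0681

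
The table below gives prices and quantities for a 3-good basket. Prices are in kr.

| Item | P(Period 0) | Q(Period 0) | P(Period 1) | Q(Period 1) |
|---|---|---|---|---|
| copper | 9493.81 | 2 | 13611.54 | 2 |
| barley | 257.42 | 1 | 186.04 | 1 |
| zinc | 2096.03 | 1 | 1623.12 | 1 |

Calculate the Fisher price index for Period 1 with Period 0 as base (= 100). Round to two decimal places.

Laspeyres component (base-period weights):
ΣP(Period 1)Q(Period 0) = 13611.54×2 + 186.04×1 + 1623.12×1 = 27223.08 + 186.04 + 1623.12 = 29032.24
ΣP(Period 0)Q(Period 0) = 9493.81×2 + 257.42×1 + 2096.03×1 = 18987.62 + 257.42 + 2096.03 = 21341.07
L = 29032.24 / 21341.07 × 100 = 136.0393
Paasche component (current-period weights):
ΣP(Period 1)Q(Period 1) = 13611.54×2 + 186.04×1 + 1623.12×1 = 27223.08 + 186.04 + 1623.12 = 29032.24
ΣP(Period 0)Q(Period 1) = 9493.81×2 + 257.42×1 + 2096.03×1 = 18987.62 + 257.42 + 2096.03 = 21341.07
P = 29032.24 / 21341.07 × 100 = 136.0393
Fisher = √(L × P) = √(136.0393 × 136.0393) = 136.0393

136.04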